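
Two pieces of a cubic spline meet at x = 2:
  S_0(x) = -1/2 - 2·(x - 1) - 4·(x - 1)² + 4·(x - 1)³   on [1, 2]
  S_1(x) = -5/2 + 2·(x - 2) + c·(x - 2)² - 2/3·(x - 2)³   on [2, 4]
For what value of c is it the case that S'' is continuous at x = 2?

S_0''(x) = -8 + 24·(x - 1), so S_0''(2) = 16. On the right, S_1''(2) = 2c, so c = 8.

8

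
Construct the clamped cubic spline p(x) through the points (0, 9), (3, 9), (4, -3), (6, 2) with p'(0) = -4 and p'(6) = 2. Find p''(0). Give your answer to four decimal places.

Let m_i = p''(x_i). Step sizes h_i = 3, 1, 2; slopes of the chords Δ_i = (y_(i+1) - y_i)/h_i = 0, -12, 5/2.
  3·m_0 + 8·m_1 + 1·m_2 = 6(Δ_1 - Δ_0) = -72
  1·m_1 + 6·m_2 + 2·m_3 = 6(Δ_2 - Δ_1) = 87
Clamped end conditions give two more equations: 2h_0·m_0 + h_0·m_1 = 6(Δ_0 - p'(0)) = 24 and h_2·m_2 + 2h_2·m_3 = 6(p'(6) - Δ_2) = -3.
Solving the tridiagonal system: m_0 = 169/14, m_1 = -113/7, m_2 = 293/14, m_3 = -157/14.

12.0714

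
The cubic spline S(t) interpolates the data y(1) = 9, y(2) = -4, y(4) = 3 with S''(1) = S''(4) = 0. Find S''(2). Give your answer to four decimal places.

Write M_i for S''(x_i). With h_i = 1, 2 and divided differences Δ_i = -13, 7/2, the continuity of S' gives the tridiagonal system
  1·M_0 + 6·M_1 + 2·M_2 = 6(Δ_1 - Δ_0) = 99
Natural end conditions: M_0 = M_2 = 0.
Solving: M_0 = 0, M_1 = 33/2, M_2 = 0.

16.5000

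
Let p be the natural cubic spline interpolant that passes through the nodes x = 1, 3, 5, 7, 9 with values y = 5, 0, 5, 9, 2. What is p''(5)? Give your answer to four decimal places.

-0.3214

Write σ_i for p''(x_i). With h_i = 2, 2, 2, 2 and divided differences Δ_i = -5/2, 5/2, 2, -7/2, the continuity of p' gives the tridiagonal system
  2·σ_0 + 8·σ_1 + 2·σ_2 = 6(Δ_1 - Δ_0) = 30
  2·σ_1 + 8·σ_2 + 2·σ_3 = 6(Δ_2 - Δ_1) = -3
  2·σ_2 + 8·σ_3 + 2·σ_4 = 6(Δ_3 - Δ_2) = -33
Natural end conditions: σ_0 = σ_4 = 0.
Forward elimination and back-substitution give σ_0 = 0, σ_1 = 429/112, σ_2 = -9/28, σ_3 = -453/112, σ_4 = 0.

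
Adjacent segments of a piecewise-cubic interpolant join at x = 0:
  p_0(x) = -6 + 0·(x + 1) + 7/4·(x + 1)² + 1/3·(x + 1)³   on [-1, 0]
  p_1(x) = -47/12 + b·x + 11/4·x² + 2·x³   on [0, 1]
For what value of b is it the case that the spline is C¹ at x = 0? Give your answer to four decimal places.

4.5000

p_0'(x) = 0 + 7/2·(x + 1) + 1·(x + 1)², so p_0'(0) = 9/2. On the right, p_1'(0) = b, so b = 9/2.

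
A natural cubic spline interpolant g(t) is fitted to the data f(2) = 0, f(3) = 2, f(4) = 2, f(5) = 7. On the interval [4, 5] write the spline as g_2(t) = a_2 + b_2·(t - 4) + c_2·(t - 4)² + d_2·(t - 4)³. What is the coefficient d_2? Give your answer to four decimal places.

-1.4667

Put σ_i = g'' at the i-th knot. Here h = (1, 1, 1) and Δ = (2, 0, 5), so the interior equations h_(i-1)·σ_(i-1) + 2(h_(i-1)+h_i)·σ_i + h_i·σ_(i+1) = 6(Δ_i − Δ_(i-1)) read
  1·σ_0 + 4·σ_1 + 1·σ_2 = 6(Δ_1 - Δ_0) = -12
  1·σ_1 + 4·σ_2 + 1·σ_3 = 6(Δ_2 - Δ_1) = 30
Natural end conditions: σ_0 = σ_3 = 0.
Forward elimination and back-substitution give σ_0 = 0, σ_1 = -26/5, σ_2 = 44/5, σ_3 = 0.
On [4, 5], with g_2(t) = a_2 + b_2·(t - 4) + c_2·(t - 4)² + d_2·(t - 4)³: c_2 = σ_2/2 = 22/5, d_2 = (σ_3 - σ_2)/(6h_2) = -22/15, b_2 = Δ_2 - h_2(2σ_2 + σ_3)/6 = 31/15.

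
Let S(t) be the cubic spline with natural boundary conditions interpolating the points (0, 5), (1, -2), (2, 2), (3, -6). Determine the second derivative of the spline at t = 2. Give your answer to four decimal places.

Let m_i = S''(x_i). Step sizes h_i = 1, 1, 1; slopes of the chords Δ_i = (y_(i+1) - y_i)/h_i = -7, 4, -8.
  1·m_0 + 4·m_1 + 1·m_2 = 6(Δ_1 - Δ_0) = 66
  1·m_1 + 4·m_2 + 1·m_3 = 6(Δ_2 - Δ_1) = -72
Natural end conditions: m_0 = m_3 = 0.
Solving the tridiagonal system: m_0 = 0, m_1 = 112/5, m_2 = -118/5, m_3 = 0.

-23.6000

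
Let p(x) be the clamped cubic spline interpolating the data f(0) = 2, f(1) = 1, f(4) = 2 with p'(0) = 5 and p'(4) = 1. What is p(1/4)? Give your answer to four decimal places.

With M_i denoting the second derivative at x_i, h_i = 1, 3, and Δ_i = (y_(i+1) − y_i)/h_i = -1, 1/3:
  1·M_0 + 8·M_1 + 3·M_2 = 6(Δ_1 - Δ_0) = 8
Clamped end conditions give two more equations: 2h_0·M_0 + h_0·M_1 = 6(Δ_0 - p'(0)) = -36 and h_1·M_1 + 2h_1·M_2 = 6(p'(4) - Δ_1) = 4.
Hence M_0 = -20, M_1 = 4, M_2 = -4/3.
On [0, 1], p(x) = 2 + 5·x - 10·x² + 4·x³.
With x = 1/4: p(1/4) = 43/16.

2.6875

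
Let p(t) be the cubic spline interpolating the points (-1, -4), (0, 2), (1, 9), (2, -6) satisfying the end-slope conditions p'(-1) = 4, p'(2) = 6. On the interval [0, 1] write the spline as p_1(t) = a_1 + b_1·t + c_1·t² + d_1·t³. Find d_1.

-13

Put M_i = p'' at the i-th knot. Here h = (1, 1, 1) and Δ = (6, 7, -15), so the interior equations h_(i-1)·M_(i-1) + 2(h_(i-1)+h_i)·M_i + h_i·M_(i+1) = 6(Δ_i − Δ_(i-1)) read
  1·M_0 + 4·M_1 + 1·M_2 = 6(Δ_1 - Δ_0) = 6
  1·M_1 + 4·M_2 + 1·M_3 = 6(Δ_2 - Δ_1) = -132
Clamped end conditions give two more equations: 2h_0·M_0 + h_0·M_1 = 6(Δ_0 - p'(-1)) = 12 and h_2·M_2 + 2h_2·M_3 = 6(p'(2) - Δ_2) = 126.
Forward elimination and back-substitution give M_0 = -8/3, M_1 = 52/3, M_2 = -182/3, M_3 = 280/3.
On [0, 1], with p_1(t) = a_1 + b_1·t + c_1·t² + d_1·t³: c_1 = M_1/2 = 26/3, d_1 = (M_2 - M_1)/(6h_1) = -13, b_1 = Δ_1 - h_1(2M_1 + M_2)/6 = 34/3.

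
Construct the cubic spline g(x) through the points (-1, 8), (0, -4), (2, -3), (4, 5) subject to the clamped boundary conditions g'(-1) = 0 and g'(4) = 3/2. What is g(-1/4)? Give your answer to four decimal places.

Write M_i for g''(x_i). With h_i = 1, 2, 2 and divided differences Δ_i = -12, 1/2, 4, the continuity of g' gives the tridiagonal system
  1·M_0 + 6·M_1 + 2·M_2 = 6(Δ_1 - Δ_0) = 75
  2·M_1 + 8·M_2 + 2·M_3 = 6(Δ_2 - Δ_1) = 21
Clamped end conditions give two more equations: 2h_0·M_0 + h_0·M_1 = 6(Δ_0 - g'(-1)) = -72 and h_2·M_2 + 2h_2·M_3 = 6(g'(4) - Δ_2) = -15.
Solving: M_0 = -1068/23, M_1 = 480/23, M_2 = -87/46, M_3 = -129/46.
On [-1, 0], g(x) = 8 + 0·(x + 1) - 534/23·(x + 1)² + 258/23·(x + 1)³.
With (x + 1) = 3/4: g(-1/4) = -241/736.

-0.3274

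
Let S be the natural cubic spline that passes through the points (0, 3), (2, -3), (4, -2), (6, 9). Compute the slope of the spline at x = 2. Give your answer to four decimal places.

-1.8000

With M_i denoting the second derivative at x_i, h_i = 2, 2, 2, and Δ_i = (y_(i+1) − y_i)/h_i = -3, 1/2, 11/2:
  2·M_0 + 8·M_1 + 2·M_2 = 6(Δ_1 - Δ_0) = 21
  2·M_1 + 8·M_2 + 2·M_3 = 6(Δ_2 - Δ_1) = 30
Natural end conditions: M_0 = M_3 = 0.
Solving the tridiagonal system: M_0 = 0, M_1 = 9/5, M_2 = 33/10, M_3 = 0.
On [2, 4], S'(x) = b_1 + 2c_1·(x - 2) + 3d_1·(x - 2)² with b_1 = Δ_1 - h_1(2M_1 + M_2)/6 = -9/5, c_1 = M_1/2 = 9/10, d_1 = (M_2 - M_1)/(6h_1) = 1/8. So S'(2) = -9/5.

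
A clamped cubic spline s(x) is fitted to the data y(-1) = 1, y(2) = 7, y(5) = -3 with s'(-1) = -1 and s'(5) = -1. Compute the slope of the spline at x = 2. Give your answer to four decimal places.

Let m_i = s''(x_i). Step sizes h_i = 3, 3; slopes of the chords Δ_i = (y_(i+1) - y_i)/h_i = 2, -10/3.
  3·m_0 + 12·m_1 + 3·m_2 = 6(Δ_1 - Δ_0) = -32
Clamped end conditions give two more equations: 2h_0·m_0 + h_0·m_1 = 6(Δ_0 - s'(-1)) = 18 and h_1·m_1 + 2h_1·m_2 = 6(s'(5) - Δ_1) = 14.
Hence m_0 = 17/3, m_1 = -16/3, m_2 = 5.
On [2, 5], s'(x) = b_1 + 2c_1·(x - 2) + 3d_1·(x - 2)² with b_1 = Δ_1 - h_1(2m_1 + m_2)/6 = -1/2, c_1 = m_1/2 = -8/3, d_1 = (m_2 - m_1)/(6h_1) = 31/54. So s'(2) = -1/2.

-0.5000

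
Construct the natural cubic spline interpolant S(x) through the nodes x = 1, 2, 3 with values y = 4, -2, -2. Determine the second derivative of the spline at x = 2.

9

With M_i denoting the second derivative at x_i, h_i = 1, 1, and Δ_i = (y_(i+1) − y_i)/h_i = -6, 0:
  1·M_0 + 4·M_1 + 1·M_2 = 6(Δ_1 - Δ_0) = 36
Natural end conditions: M_0 = M_2 = 0.
Solving: M_0 = 0, M_1 = 9, M_2 = 0.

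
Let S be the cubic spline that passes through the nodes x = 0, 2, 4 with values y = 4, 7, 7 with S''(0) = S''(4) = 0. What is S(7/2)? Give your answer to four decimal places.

7.1758

Put M_i = S'' at the i-th knot. Here h = (2, 2) and Δ = (3/2, 0), so the interior equations h_(i-1)·M_(i-1) + 2(h_(i-1)+h_i)·M_i + h_i·M_(i+1) = 6(Δ_i − Δ_(i-1)) read
  2·M_0 + 8·M_1 + 2·M_2 = 6(Δ_1 - Δ_0) = -9
Natural end conditions: M_0 = M_2 = 0.
Forward elimination and back-substitution give M_0 = 0, M_1 = -9/8, M_2 = 0.
On [2, 4], S(x) = 7 + 3/4·(x - 2) - 9/16·(x - 2)² + 3/32·(x - 2)³.
With (x - 2) = 3/2: S(7/2) = 1837/256.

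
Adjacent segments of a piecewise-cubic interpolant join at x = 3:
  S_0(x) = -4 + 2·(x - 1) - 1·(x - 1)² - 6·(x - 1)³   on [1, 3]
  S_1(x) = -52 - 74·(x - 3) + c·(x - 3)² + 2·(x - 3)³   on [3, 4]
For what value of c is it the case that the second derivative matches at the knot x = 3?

-37

S_0''(x) = -2 - 36·(x - 1), so S_0''(3) = -74. On the right, S_1''(3) = 2c, so c = -37.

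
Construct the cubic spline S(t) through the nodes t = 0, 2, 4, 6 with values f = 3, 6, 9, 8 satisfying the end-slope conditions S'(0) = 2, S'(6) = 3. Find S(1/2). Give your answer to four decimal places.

3.8563

Write σ_i for S''(x_i). With h_i = 2, 2, 2 and divided differences Δ_i = 3/2, 3/2, -1/2, the continuity of S' gives the tridiagonal system
  2·σ_0 + 8·σ_1 + 2·σ_2 = 6(Δ_1 - Δ_0) = 0
  2·σ_1 + 8·σ_2 + 2·σ_3 = 6(Δ_2 - Δ_1) = -12
Clamped end conditions give two more equations: 2h_0·σ_0 + h_0·σ_1 = 6(Δ_0 - S'(0)) = -3 and h_2·σ_2 + 2h_2·σ_3 = 6(S'(6) - Δ_2) = 21.
Hence σ_0 = -41/30, σ_1 = 37/30, σ_2 = -107/30, σ_3 = 211/30.
On [0, 2], S(t) = 3 + 2·t - 41/60·t² + 13/60·t³.
With t = 1/2: S(1/2) = 617/160.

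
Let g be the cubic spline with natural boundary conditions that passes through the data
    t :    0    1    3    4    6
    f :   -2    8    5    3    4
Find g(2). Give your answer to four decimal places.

8.8105

Write M_i for g''(x_i). With h_i = 1, 2, 1, 2 and divided differences Δ_i = 10, -3/2, -2, 1/2, the continuity of g' gives the tridiagonal system
  1·M_0 + 6·M_1 + 2·M_2 = 6(Δ_1 - Δ_0) = -69
  2·M_1 + 6·M_2 + 1·M_3 = 6(Δ_2 - Δ_1) = -3
  1·M_2 + 6·M_3 + 2·M_4 = 6(Δ_3 - Δ_2) = 15
Natural end conditions: M_0 = M_4 = 0.
Solving the tridiagonal system: M_0 = 0, M_1 = -783/62, M_2 = 105/31, M_3 = 60/31, M_4 = 0.
On [1, 3], g(t) = 8 + 359/62·(t - 1) - 783/124·(t - 1)² + 331/248·(t - 1)³.
With (t - 1) = 1: g(2) = 2185/248.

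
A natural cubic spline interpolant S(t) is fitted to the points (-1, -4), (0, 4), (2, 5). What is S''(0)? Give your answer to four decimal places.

Put M_i = S'' at the i-th knot. Here h = (1, 2) and Δ = (8, 1/2), so the interior equations h_(i-1)·M_(i-1) + 2(h_(i-1)+h_i)·M_i + h_i·M_(i+1) = 6(Δ_i − Δ_(i-1)) read
  1·M_0 + 6·M_1 + 2·M_2 = 6(Δ_1 - Δ_0) = -45
Natural end conditions: M_0 = M_2 = 0.
Solving: M_0 = 0, M_1 = -15/2, M_2 = 0.

-7.5000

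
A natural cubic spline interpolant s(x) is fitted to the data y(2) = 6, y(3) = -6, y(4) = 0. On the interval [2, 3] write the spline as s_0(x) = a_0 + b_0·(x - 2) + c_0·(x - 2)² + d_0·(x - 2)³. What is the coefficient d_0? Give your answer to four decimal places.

4.5000

Write m_i for s''(x_i). With h_i = 1, 1 and divided differences Δ_i = -12, 6, the continuity of s' gives the tridiagonal system
  1·m_0 + 4·m_1 + 1·m_2 = 6(Δ_1 - Δ_0) = 108
Natural end conditions: m_0 = m_2 = 0.
Hence m_0 = 0, m_1 = 27, m_2 = 0.
On [2, 3], with s_0(x) = a_0 + b_0·(x - 2) + c_0·(x - 2)² + d_0·(x - 2)³: c_0 = m_0/2 = 0, d_0 = (m_1 - m_0)/(6h_0) = 9/2, b_0 = Δ_0 - h_0(2m_0 + m_1)/6 = -33/2.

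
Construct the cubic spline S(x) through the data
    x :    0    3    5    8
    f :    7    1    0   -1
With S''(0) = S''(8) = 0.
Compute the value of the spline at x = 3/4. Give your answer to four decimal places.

Let m_i = S''(x_i). Step sizes h_i = 3, 2, 3; slopes of the chords Δ_i = (y_(i+1) - y_i)/h_i = -2, -1/2, -1/3.
  3·m_0 + 10·m_1 + 2·m_2 = 6(Δ_1 - Δ_0) = 9
  2·m_1 + 10·m_2 + 3·m_3 = 6(Δ_2 - Δ_1) = 1
Natural end conditions: m_0 = m_3 = 0.
Forward elimination and back-substitution give m_0 = 0, m_1 = 11/12, m_2 = -1/12, m_3 = 0.
On [0, 3], S(x) = 7 - 59/24·x + 0·x² + 11/216·x³.
With x = 3/4: S(3/4) = 2651/512.

5.1777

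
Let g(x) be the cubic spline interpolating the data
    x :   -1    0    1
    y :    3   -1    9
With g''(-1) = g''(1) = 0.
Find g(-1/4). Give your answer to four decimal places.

-1.1484

Let m_i = g''(x_i). Step sizes h_i = 1, 1; slopes of the chords Δ_i = (y_(i+1) - y_i)/h_i = -4, 10.
  1·m_0 + 4·m_1 + 1·m_2 = 6(Δ_1 - Δ_0) = 84
Natural end conditions: m_0 = m_2 = 0.
Hence m_0 = 0, m_1 = 21, m_2 = 0.
On [-1, 0], g(x) = 3 - 15/2·(x + 1) + 0·(x + 1)² + 7/2·(x + 1)³.
With (x + 1) = 3/4: g(-1/4) = -147/128.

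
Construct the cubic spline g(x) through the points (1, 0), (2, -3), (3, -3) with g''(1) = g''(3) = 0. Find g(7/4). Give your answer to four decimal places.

Put M_i = g'' at the i-th knot. Here h = (1, 1) and Δ = (-3, 0), so the interior equations h_(i-1)·M_(i-1) + 2(h_(i-1)+h_i)·M_i + h_i·M_(i+1) = 6(Δ_i − Δ_(i-1)) read
  1·M_0 + 4·M_1 + 1·M_2 = 6(Δ_1 - Δ_0) = 18
Natural end conditions: M_0 = M_2 = 0.
Solving: M_0 = 0, M_1 = 9/2, M_2 = 0.
On [1, 2], g(x) = 0 - 15/4·(x - 1) + 0·(x - 1)² + 3/4·(x - 1)³.
With (x - 1) = 3/4: g(7/4) = -639/256.

-2.4961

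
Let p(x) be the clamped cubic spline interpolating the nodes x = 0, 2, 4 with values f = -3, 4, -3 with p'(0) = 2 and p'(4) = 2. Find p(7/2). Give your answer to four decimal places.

-2.5625

Let M_i = p''(x_i). Step sizes h_i = 2, 2; slopes of the chords Δ_i = (y_(i+1) - y_i)/h_i = 7/2, -7/2.
  2·M_0 + 8·M_1 + 2·M_2 = 6(Δ_1 - Δ_0) = -42
Clamped end conditions give two more equations: 2h_0·M_0 + h_0·M_1 = 6(Δ_0 - p'(0)) = 9 and h_1·M_1 + 2h_1·M_2 = 6(p'(4) - Δ_1) = 33.
Hence M_0 = 15/2, M_1 = -21/2, M_2 = 27/2.
On [2, 4], p(x) = 4 - 1·(x - 2) - 21/4·(x - 2)² + 2·(x - 2)³.
With (x - 2) = 3/2: p(7/2) = -41/16.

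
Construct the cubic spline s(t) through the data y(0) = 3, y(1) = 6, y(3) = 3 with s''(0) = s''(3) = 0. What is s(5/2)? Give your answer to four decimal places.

4.4531

Put m_i = s'' at the i-th knot. Here h = (1, 2) and Δ = (3, -3/2), so the interior equations h_(i-1)·m_(i-1) + 2(h_(i-1)+h_i)·m_i + h_i·m_(i+1) = 6(Δ_i − Δ_(i-1)) read
  1·m_0 + 6·m_1 + 2·m_2 = 6(Δ_1 - Δ_0) = -27
Natural end conditions: m_0 = m_2 = 0.
Forward elimination and back-substitution give m_0 = 0, m_1 = -9/2, m_2 = 0.
On [1, 3], s(t) = 6 + 3/2·(t - 1) - 9/4·(t - 1)² + 3/8·(t - 1)³.
With (t - 1) = 3/2: s(5/2) = 285/64.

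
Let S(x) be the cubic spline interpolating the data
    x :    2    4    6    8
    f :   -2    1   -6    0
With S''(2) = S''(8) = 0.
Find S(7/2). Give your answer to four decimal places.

1.4094

With m_i denoting the second derivative at x_i, h_i = 2, 2, 2, and Δ_i = (y_(i+1) − y_i)/h_i = 3/2, -7/2, 3:
  2·m_0 + 8·m_1 + 2·m_2 = 6(Δ_1 - Δ_0) = -30
  2·m_1 + 8·m_2 + 2·m_3 = 6(Δ_2 - Δ_1) = 39
Natural end conditions: m_0 = m_3 = 0.
Solving: m_0 = 0, m_1 = -53/10, m_2 = 31/5, m_3 = 0.
On [2, 4], S(x) = -2 + 49/15·(x - 2) + 0·(x - 2)² - 53/120·(x - 2)³.
With (x - 2) = 3/2: S(7/2) = 451/320.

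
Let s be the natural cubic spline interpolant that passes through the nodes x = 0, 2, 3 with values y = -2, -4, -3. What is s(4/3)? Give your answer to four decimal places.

-3.8272

Put σ_i = s'' at the i-th knot. Here h = (2, 1) and Δ = (-1, 1), so the interior equations h_(i-1)·σ_(i-1) + 2(h_(i-1)+h_i)·σ_i + h_i·σ_(i+1) = 6(Δ_i − Δ_(i-1)) read
  2·σ_0 + 6·σ_1 + 1·σ_2 = 6(Δ_1 - Δ_0) = 12
Natural end conditions: σ_0 = σ_2 = 0.
Hence σ_0 = 0, σ_1 = 2, σ_2 = 0.
On [0, 2], s(x) = -2 - 5/3·x + 0·x² + 1/6·x³.
With x = 4/3: s(4/3) = -310/81.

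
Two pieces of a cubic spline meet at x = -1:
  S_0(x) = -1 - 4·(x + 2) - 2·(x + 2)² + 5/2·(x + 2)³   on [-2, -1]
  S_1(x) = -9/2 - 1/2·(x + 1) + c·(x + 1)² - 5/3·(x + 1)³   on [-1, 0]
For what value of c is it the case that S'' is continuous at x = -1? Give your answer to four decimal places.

5.5000

S_0''(x) = -4 + 15·(x + 2), so S_0''(-1) = 11. On the right, S_1''(-1) = 2c, so c = 11/2.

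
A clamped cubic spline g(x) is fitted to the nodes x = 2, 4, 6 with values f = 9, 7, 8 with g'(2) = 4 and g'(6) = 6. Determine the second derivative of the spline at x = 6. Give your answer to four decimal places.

7.6250

Put m_i = g'' at the i-th knot. Here h = (2, 2) and Δ = (-1, 1/2), so the interior equations h_(i-1)·m_(i-1) + 2(h_(i-1)+h_i)·m_i + h_i·m_(i+1) = 6(Δ_i − Δ_(i-1)) read
  2·m_0 + 8·m_1 + 2·m_2 = 6(Δ_1 - Δ_0) = 9
Clamped end conditions give two more equations: 2h_0·m_0 + h_0·m_1 = 6(Δ_0 - g'(2)) = -30 and h_1·m_1 + 2h_1·m_2 = 6(g'(6) - Δ_1) = 33.
Solving: m_0 = -65/8, m_1 = 5/4, m_2 = 61/8.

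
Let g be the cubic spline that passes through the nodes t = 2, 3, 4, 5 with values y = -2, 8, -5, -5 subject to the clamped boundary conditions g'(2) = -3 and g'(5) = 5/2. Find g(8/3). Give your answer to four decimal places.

Write m_i for g''(x_i). With h_i = 1, 1, 1 and divided differences Δ_i = 10, -13, 0, the continuity of g' gives the tridiagonal system
  1·m_0 + 4·m_1 + 1·m_2 = 6(Δ_1 - Δ_0) = -138
  1·m_1 + 4·m_2 + 1·m_3 = 6(Δ_2 - Δ_1) = 78
Clamped end conditions give two more equations: 2h_0·m_0 + h_0·m_1 = 6(Δ_0 - g'(2)) = 78 and h_2·m_2 + 2h_2·m_3 = 6(g'(5) - Δ_2) = 15.
Solving the tridiagonal system: m_0 = 209/3, m_1 = -184/3, m_2 = 113/3, m_3 = -34/3.
On [2, 3], g(t) = -2 - 3·(t - 2) + 209/6·(t - 2)² - 131/6·(t - 2)³.
With (t - 2) = 2/3: g(8/3) = 406/81.

5.0123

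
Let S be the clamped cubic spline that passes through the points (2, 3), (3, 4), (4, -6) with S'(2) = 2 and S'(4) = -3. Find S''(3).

Write M_i for S''(x_i). With h_i = 1, 1 and divided differences Δ_i = 1, -10, the continuity of S' gives the tridiagonal system
  1·M_0 + 4·M_1 + 1·M_2 = 6(Δ_1 - Δ_0) = -66
Clamped end conditions give two more equations: 2h_0·M_0 + h_0·M_1 = 6(Δ_0 - S'(2)) = -6 and h_1·M_1 + 2h_1·M_2 = 6(S'(4) - Δ_1) = 42.
Solving the tridiagonal system: M_0 = 11, M_1 = -28, M_2 = 35.

-28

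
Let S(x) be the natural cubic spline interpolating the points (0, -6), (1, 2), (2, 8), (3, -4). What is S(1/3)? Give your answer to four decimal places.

With σ_i denoting the second derivative at x_i, h_i = 1, 1, 1, and Δ_i = (y_(i+1) − y_i)/h_i = 8, 6, -12:
  1·σ_0 + 4·σ_1 + 1·σ_2 = 6(Δ_1 - Δ_0) = -12
  1·σ_1 + 4·σ_2 + 1·σ_3 = 6(Δ_2 - Δ_1) = -108
Natural end conditions: σ_0 = σ_3 = 0.
Forward elimination and back-substitution give σ_0 = 0, σ_1 = 4, σ_2 = -28, σ_3 = 0.
On [0, 1], S(x) = -6 + 22/3·x + 0·x² + 2/3·x³.
With x = 1/3: S(1/3) = -286/81.

-3.5309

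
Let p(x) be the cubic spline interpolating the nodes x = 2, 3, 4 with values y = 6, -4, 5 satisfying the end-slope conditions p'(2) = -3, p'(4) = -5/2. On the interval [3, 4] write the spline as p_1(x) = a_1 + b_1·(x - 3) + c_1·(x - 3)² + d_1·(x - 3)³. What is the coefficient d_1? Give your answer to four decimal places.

-19.8750

With m_i denoting the second derivative at x_i, h_i = 1, 1, and Δ_i = (y_(i+1) − y_i)/h_i = -10, 9:
  1·m_0 + 4·m_1 + 1·m_2 = 6(Δ_1 - Δ_0) = 114
Clamped end conditions give two more equations: 2h_0·m_0 + h_0·m_1 = 6(Δ_0 - p'(2)) = -42 and h_1·m_1 + 2h_1·m_2 = 6(p'(4) - Δ_1) = -69.
Hence m_0 = -197/4, m_1 = 113/2, m_2 = -251/4.
On [3, 4], with p_1(x) = a_1 + b_1·(x - 3) + c_1·(x - 3)² + d_1·(x - 3)³: c_1 = m_1/2 = 113/4, d_1 = (m_2 - m_1)/(6h_1) = -159/8, b_1 = Δ_1 - h_1(2m_1 + m_2)/6 = 5/8.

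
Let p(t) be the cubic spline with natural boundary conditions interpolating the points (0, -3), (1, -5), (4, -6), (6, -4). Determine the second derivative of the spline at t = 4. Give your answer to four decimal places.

Let σ_i = p''(x_i). Step sizes h_i = 1, 3, 2; slopes of the chords Δ_i = (y_(i+1) - y_i)/h_i = -2, -1/3, 1.
  1·σ_0 + 8·σ_1 + 3·σ_2 = 6(Δ_1 - Δ_0) = 10
  3·σ_1 + 10·σ_2 + 2·σ_3 = 6(Δ_2 - Δ_1) = 8
Natural end conditions: σ_0 = σ_3 = 0.
Solving: σ_0 = 0, σ_1 = 76/71, σ_2 = 34/71, σ_3 = 0.

0.4789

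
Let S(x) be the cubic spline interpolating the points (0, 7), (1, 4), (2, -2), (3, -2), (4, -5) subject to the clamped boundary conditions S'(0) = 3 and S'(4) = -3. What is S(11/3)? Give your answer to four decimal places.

Let M_i = S''(x_i). Step sizes h_i = 1, 1, 1, 1; slopes of the chords Δ_i = (y_(i+1) - y_i)/h_i = -3, -6, 0, -3.
  1·M_0 + 4·M_1 + 1·M_2 = 6(Δ_1 - Δ_0) = -18
  1·M_1 + 4·M_2 + 1·M_3 = 6(Δ_2 - Δ_1) = 36
  1·M_2 + 4·M_3 + 1·M_4 = 6(Δ_3 - Δ_2) = -18
Clamped end conditions give two more equations: 2h_0·M_0 + h_0·M_1 = 6(Δ_0 - S'(0)) = -36 and h_3·M_3 + 2h_3·M_4 = 6(S'(4) - Δ_3) = 0.
Solving the tridiagonal system: M_0 = -114/7, M_1 = -24/7, M_2 = 12, M_3 = -60/7, M_4 = 30/7.
On [3, 4], S(x) = -2 - 6/7·(x - 3) - 30/7·(x - 3)² + 15/7·(x - 3)³.
With (x - 3) = 2/3: S(11/3) = -242/63.

-3.8413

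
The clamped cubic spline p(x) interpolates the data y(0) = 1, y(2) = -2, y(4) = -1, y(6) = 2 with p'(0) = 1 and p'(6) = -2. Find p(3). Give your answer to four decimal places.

-2.5000

Put M_i = p'' at the i-th knot. Here h = (2, 2, 2) and Δ = (-3/2, 1/2, 3/2), so the interior equations h_(i-1)·M_(i-1) + 2(h_(i-1)+h_i)·M_i + h_i·M_(i+1) = 6(Δ_i − Δ_(i-1)) read
  2·M_0 + 8·M_1 + 2·M_2 = 6(Δ_1 - Δ_0) = 12
  2·M_1 + 8·M_2 + 2·M_3 = 6(Δ_2 - Δ_1) = 6
Clamped end conditions give two more equations: 2h_0·M_0 + h_0·M_1 = 6(Δ_0 - p'(0)) = -15 and h_2·M_2 + 2h_2·M_3 = 6(p'(6) - Δ_2) = -21.
Solving: M_0 = -49/10, M_1 = 23/10, M_2 = 17/10, M_3 = -61/10.
On [2, 4], p(x) = -2 - 8/5·(x - 2) + 23/20·(x - 2)² - 1/20·(x - 2)³.
With (x - 2) = 1: p(3) = -5/2.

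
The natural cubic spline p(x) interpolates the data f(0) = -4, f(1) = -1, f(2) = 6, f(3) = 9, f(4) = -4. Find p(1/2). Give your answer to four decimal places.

With M_i denoting the second derivative at x_i, h_i = 1, 1, 1, 1, and Δ_i = (y_(i+1) − y_i)/h_i = 3, 7, 3, -13:
  1·M_0 + 4·M_1 + 1·M_2 = 6(Δ_1 - Δ_0) = 24
  1·M_1 + 4·M_2 + 1·M_3 = 6(Δ_2 - Δ_1) = -24
  1·M_2 + 4·M_3 + 1·M_4 = 6(Δ_3 - Δ_2) = -96
Natural end conditions: M_0 = M_4 = 0.
Solving the tridiagonal system: M_0 = 0, M_1 = 45/7, M_2 = -12/7, M_3 = -165/7, M_4 = 0.
On [0, 1], p(x) = -4 + 27/14·x + 0·x² + 15/14·x³.
With x = 1/2: p(1/2) = -325/112.

-2.9018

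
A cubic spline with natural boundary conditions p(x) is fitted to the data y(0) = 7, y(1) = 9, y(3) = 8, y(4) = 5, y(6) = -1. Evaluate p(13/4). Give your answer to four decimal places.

With M_i denoting the second derivative at x_i, h_i = 1, 2, 1, 2, and Δ_i = (y_(i+1) − y_i)/h_i = 2, -1/2, -3, -3:
  1·M_0 + 6·M_1 + 2·M_2 = 6(Δ_1 - Δ_0) = -15
  2·M_1 + 6·M_2 + 1·M_3 = 6(Δ_2 - Δ_1) = -15
  1·M_2 + 6·M_3 + 2·M_4 = 6(Δ_3 - Δ_2) = 0
Natural end conditions: M_0 = M_4 = 0.
Hence M_0 = 0, M_1 = -115/62, M_2 = -60/31, M_3 = 10/31, M_4 = 0.
On [3, 4], p(x) = 8 - 224/93·(x - 3) - 30/31·(x - 3)² + 35/93·(x - 3)³.
With (x - 3) = 1/4: p(13/4) = 14569/1984.

7.3432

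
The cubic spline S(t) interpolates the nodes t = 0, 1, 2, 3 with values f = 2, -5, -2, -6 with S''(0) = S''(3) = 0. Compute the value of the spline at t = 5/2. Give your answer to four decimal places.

-3.0500

Let m_i = S''(x_i). Step sizes h_i = 1, 1, 1; slopes of the chords Δ_i = (y_(i+1) - y_i)/h_i = -7, 3, -4.
  1·m_0 + 4·m_1 + 1·m_2 = 6(Δ_1 - Δ_0) = 60
  1·m_1 + 4·m_2 + 1·m_3 = 6(Δ_2 - Δ_1) = -42
Natural end conditions: m_0 = m_3 = 0.
Solving the tridiagonal system: m_0 = 0, m_1 = 94/5, m_2 = -76/5, m_3 = 0.
On [2, 3], S(t) = -2 + 16/15·(t - 2) - 38/5·(t - 2)² + 38/15·(t - 2)³.
With (t - 2) = 1/2: S(5/2) = -61/20.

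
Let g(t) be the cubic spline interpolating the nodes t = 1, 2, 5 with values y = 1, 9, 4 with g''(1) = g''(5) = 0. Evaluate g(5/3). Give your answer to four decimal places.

Write m_i for g''(x_i). With h_i = 1, 3 and divided differences Δ_i = 8, -5/3, the continuity of g' gives the tridiagonal system
  1·m_0 + 8·m_1 + 3·m_2 = 6(Δ_1 - Δ_0) = -58
Natural end conditions: m_0 = m_2 = 0.
Solving: m_0 = 0, m_1 = -29/4, m_2 = 0.
On [1, 2], g(t) = 1 + 221/24·(t - 1) + 0·(t - 1)² - 29/24·(t - 1)³.
With (t - 1) = 2/3: g(5/3) = 2197/324.

6.7809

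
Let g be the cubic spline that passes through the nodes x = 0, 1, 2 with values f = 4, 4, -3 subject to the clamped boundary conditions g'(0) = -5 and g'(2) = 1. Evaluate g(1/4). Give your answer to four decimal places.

Put m_i = g'' at the i-th knot. Here h = (1, 1) and Δ = (0, -7), so the interior equations h_(i-1)·m_(i-1) + 2(h_(i-1)+h_i)·m_i + h_i·m_(i+1) = 6(Δ_i − Δ_(i-1)) read
  1·m_0 + 4·m_1 + 1·m_2 = 6(Δ_1 - Δ_0) = -42
Clamped end conditions give two more equations: 2h_0·m_0 + h_0·m_1 = 6(Δ_0 - g'(0)) = 30 and h_1·m_1 + 2h_1·m_2 = 6(g'(2) - Δ_1) = 48.
Forward elimination and back-substitution give m_0 = 57/2, m_1 = -27, m_2 = 75/2.
On [0, 1], g(x) = 4 - 5·x + 57/4·x² - 37/4·x³.
With x = 1/4: g(1/4) = 895/256.

3.4961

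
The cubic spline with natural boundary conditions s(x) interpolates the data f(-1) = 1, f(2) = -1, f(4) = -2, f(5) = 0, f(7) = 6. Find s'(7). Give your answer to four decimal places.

Let σ_i = s''(x_i). Step sizes h_i = 3, 2, 1, 2; slopes of the chords Δ_i = (y_(i+1) - y_i)/h_i = -2/3, -1/2, 2, 3.
  3·σ_0 + 10·σ_1 + 2·σ_2 = 6(Δ_1 - Δ_0) = 1
  2·σ_1 + 6·σ_2 + 1·σ_3 = 6(Δ_2 - Δ_1) = 15
  1·σ_2 + 6·σ_3 + 2·σ_4 = 6(Δ_3 - Δ_2) = 6
Natural end conditions: σ_0 = σ_4 = 0.
Forward elimination and back-substitution give σ_0 = 0, σ_1 = -133/326, σ_2 = 414/163, σ_3 = 94/163, σ_4 = 0.
On [5, 7], s'(x) = b_3 + 2c_3·(x - 5) + 3d_3·(x - 5)² with b_3 = Δ_3 - h_3(2σ_3 + σ_4)/6 = 1279/489, c_3 = σ_3/2 = 47/163, d_3 = (σ_4 - σ_3)/(6h_3) = -47/978. So s'(7) = 1561/489.

3.1922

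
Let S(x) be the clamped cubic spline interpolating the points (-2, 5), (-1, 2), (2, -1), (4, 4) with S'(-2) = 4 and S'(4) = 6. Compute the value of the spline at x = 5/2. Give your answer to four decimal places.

Let σ_i = S''(x_i). Step sizes h_i = 1, 3, 2; slopes of the chords Δ_i = (y_(i+1) - y_i)/h_i = -3, -1, 5/2.
  1·σ_0 + 8·σ_1 + 3·σ_2 = 6(Δ_1 - Δ_0) = 12
  3·σ_1 + 10·σ_2 + 2·σ_3 = 6(Δ_2 - Δ_1) = 21
Clamped end conditions give two more equations: 2h_0·σ_0 + h_0·σ_1 = 6(Δ_0 - S'(-2)) = -42 and h_2·σ_2 + 2h_2·σ_3 = 6(S'(4) - Δ_2) = 21.
Hence σ_0 = -605/26, σ_1 = 59/13, σ_2 = -9/26, σ_3 = 141/26.
On [2, 4], S(x) = -1 + 12/13·(x - 2) - 9/52·(x - 2)² + 25/52·(x - 2)³.
With (x - 2) = 1/2: S(5/2) = -217/416.

-0.5216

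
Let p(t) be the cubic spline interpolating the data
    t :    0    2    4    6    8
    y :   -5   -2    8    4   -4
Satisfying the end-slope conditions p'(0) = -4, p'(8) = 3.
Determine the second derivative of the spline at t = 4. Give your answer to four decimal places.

-4.9375

Put m_i = p'' at the i-th knot. Here h = (2, 2, 2, 2) and Δ = (3/2, 5, -2, -4), so the interior equations h_(i-1)·m_(i-1) + 2(h_(i-1)+h_i)·m_i + h_i·m_(i+1) = 6(Δ_i − Δ_(i-1)) read
  2·m_0 + 8·m_1 + 2·m_2 = 6(Δ_1 - Δ_0) = 21
  2·m_1 + 8·m_2 + 2·m_3 = 6(Δ_2 - Δ_1) = -42
  2·m_2 + 8·m_3 + 2·m_4 = 6(Δ_3 - Δ_2) = -12
Clamped end conditions give two more equations: 2h_0·m_0 + h_0·m_1 = 6(Δ_0 - p'(0)) = 33 and h_3·m_3 + 2h_3·m_4 = 6(p'(8) - Δ_3) = 42.
Solving the tridiagonal system: m_0 = 809/112, m_1 = 115/56, m_2 = -79/16, m_3 = -185/56, m_4 = 1361/112.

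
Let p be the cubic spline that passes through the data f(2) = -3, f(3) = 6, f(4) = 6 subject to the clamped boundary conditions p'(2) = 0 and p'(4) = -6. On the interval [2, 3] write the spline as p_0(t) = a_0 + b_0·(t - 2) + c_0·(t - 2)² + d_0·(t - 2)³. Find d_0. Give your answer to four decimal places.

Write m_i for p''(x_i). With h_i = 1, 1 and divided differences Δ_i = 9, 0, the continuity of p' gives the tridiagonal system
  1·m_0 + 4·m_1 + 1·m_2 = 6(Δ_1 - Δ_0) = -54
Clamped end conditions give two more equations: 2h_0·m_0 + h_0·m_1 = 6(Δ_0 - p'(2)) = 54 and h_1·m_1 + 2h_1·m_2 = 6(p'(4) - Δ_1) = -36.
Solving the tridiagonal system: m_0 = 75/2, m_1 = -21, m_2 = -15/2.
On [2, 3], with p_0(t) = a_0 + b_0·(t - 2) + c_0·(t - 2)² + d_0·(t - 2)³: c_0 = m_0/2 = 75/4, d_0 = (m_1 - m_0)/(6h_0) = -39/4, b_0 = Δ_0 - h_0(2m_0 + m_1)/6 = 0.

-9.7500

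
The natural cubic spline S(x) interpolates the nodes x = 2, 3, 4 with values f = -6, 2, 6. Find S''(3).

-6

Let σ_i = S''(x_i). Step sizes h_i = 1, 1; slopes of the chords Δ_i = (y_(i+1) - y_i)/h_i = 8, 4.
  1·σ_0 + 4·σ_1 + 1·σ_2 = 6(Δ_1 - Δ_0) = -24
Natural end conditions: σ_0 = σ_2 = 0.
Solving the tridiagonal system: σ_0 = 0, σ_1 = -6, σ_2 = 0.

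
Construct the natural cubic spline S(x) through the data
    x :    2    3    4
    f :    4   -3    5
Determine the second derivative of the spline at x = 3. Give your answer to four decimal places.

Let m_i = S''(x_i). Step sizes h_i = 1, 1; slopes of the chords Δ_i = (y_(i+1) - y_i)/h_i = -7, 8.
  1·m_0 + 4·m_1 + 1·m_2 = 6(Δ_1 - Δ_0) = 90
Natural end conditions: m_0 = m_2 = 0.
Hence m_0 = 0, m_1 = 45/2, m_2 = 0.

22.5000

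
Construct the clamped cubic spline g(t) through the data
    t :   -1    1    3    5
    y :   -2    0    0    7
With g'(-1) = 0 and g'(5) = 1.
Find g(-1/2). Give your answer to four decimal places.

-1.7031

Write σ_i for g''(x_i). With h_i = 2, 2, 2 and divided differences Δ_i = 1, 0, 7/2, the continuity of g' gives the tridiagonal system
  2·σ_0 + 8·σ_1 + 2·σ_2 = 6(Δ_1 - Δ_0) = -6
  2·σ_1 + 8·σ_2 + 2·σ_3 = 6(Δ_2 - Δ_1) = 21
Clamped end conditions give two more equations: 2h_0·σ_0 + h_0·σ_1 = 6(Δ_0 - g'(-1)) = 6 and h_2·σ_2 + 2h_2·σ_3 = 6(g'(5) - Δ_2) = -15.
Solving the tridiagonal system: σ_0 = 17/6, σ_1 = -8/3, σ_2 = 29/6, σ_3 = -37/6.
On [-1, 1], g(t) = -2 + 0·(t + 1) + 17/12·(t + 1)² - 11/24·(t + 1)³.
With (t + 1) = 1/2: g(-1/2) = -109/64.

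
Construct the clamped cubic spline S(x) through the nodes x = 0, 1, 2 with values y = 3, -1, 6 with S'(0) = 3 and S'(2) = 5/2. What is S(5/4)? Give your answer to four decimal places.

With σ_i denoting the second derivative at x_i, h_i = 1, 1, and Δ_i = (y_(i+1) − y_i)/h_i = -4, 7:
  1·σ_0 + 4·σ_1 + 1·σ_2 = 6(Δ_1 - Δ_0) = 66
Clamped end conditions give two more equations: 2h_0·σ_0 + h_0·σ_1 = 6(Δ_0 - S'(0)) = -42 and h_1·σ_1 + 2h_1·σ_2 = 6(S'(2) - Δ_1) = -27.
Hence σ_0 = -151/4, σ_1 = 67/2, σ_2 = -121/4.
On [1, 2], S(x) = -1 + 7/8·(x - 1) + 67/4·(x - 1)² - 85/8·(x - 1)³.
With (x - 1) = 1/4: S(5/4) = 51/512.

0.0996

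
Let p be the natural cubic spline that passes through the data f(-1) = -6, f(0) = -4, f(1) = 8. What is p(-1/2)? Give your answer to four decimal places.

Put M_i = p'' at the i-th knot. Here h = (1, 1) and Δ = (2, 12), so the interior equations h_(i-1)·M_(i-1) + 2(h_(i-1)+h_i)·M_i + h_i·M_(i+1) = 6(Δ_i − Δ_(i-1)) read
  1·M_0 + 4·M_1 + 1·M_2 = 6(Δ_1 - Δ_0) = 60
Natural end conditions: M_0 = M_2 = 0.
Solving the tridiagonal system: M_0 = 0, M_1 = 15, M_2 = 0.
On [-1, 0], p(x) = -6 - 1/2·(x + 1) + 0·(x + 1)² + 5/2·(x + 1)³.
With (x + 1) = 1/2: p(-1/2) = -95/16.

-5.9375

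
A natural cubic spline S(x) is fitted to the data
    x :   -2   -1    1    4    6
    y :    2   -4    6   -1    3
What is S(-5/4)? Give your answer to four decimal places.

Let M_i = S''(x_i). Step sizes h_i = 1, 2, 3, 2; slopes of the chords Δ_i = (y_(i+1) - y_i)/h_i = -6, 5, -7/3, 2.
  1·M_0 + 6·M_1 + 2·M_2 = 6(Δ_1 - Δ_0) = 66
  2·M_1 + 10·M_2 + 3·M_3 = 6(Δ_2 - Δ_1) = -44
  3·M_2 + 10·M_3 + 2·M_4 = 6(Δ_3 - Δ_2) = 26
Natural end conditions: M_0 = M_4 = 0.
Forward elimination and back-substitution give M_0 = 0, M_1 = 3521/253, M_2 = -2214/253, M_3 = 1322/253, M_4 = 0.
On [-2, -1], S(x) = 2 - 12629/1518·(x + 2) + 0·(x + 2)² + 3521/1518·(x + 2)³.
With (x + 2) = 3/4: S(-5/4) = -105607/32384.

-3.2611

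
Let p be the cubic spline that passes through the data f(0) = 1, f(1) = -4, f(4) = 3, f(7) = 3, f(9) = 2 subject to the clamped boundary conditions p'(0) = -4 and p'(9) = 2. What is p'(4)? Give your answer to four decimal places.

3.0748

Put m_i = p'' at the i-th knot. Here h = (1, 3, 3, 2) and Δ = (-5, 7/3, 0, -1/2), so the interior equations h_(i-1)·m_(i-1) + 2(h_(i-1)+h_i)·m_i + h_i·m_(i+1) = 6(Δ_i − Δ_(i-1)) read
  1·m_0 + 8·m_1 + 3·m_2 = 6(Δ_1 - Δ_0) = 44
  3·m_1 + 12·m_2 + 3·m_3 = 6(Δ_2 - Δ_1) = -14
  3·m_2 + 10·m_3 + 2·m_4 = 6(Δ_3 - Δ_2) = -3
Clamped end conditions give two more equations: 2h_0·m_0 + h_0·m_1 = 6(Δ_0 - p'(0)) = -6 and h_3·m_3 + 2h_3·m_4 = 6(p'(9) - Δ_3) = 15.
Solving: m_0 = -1979/294, m_1 = 1097/147, m_2 = -293/98, m_3 = -25/147, m_4 = 2255/588.
On [4, 7], p'(x) = b_2 + 2c_2·(x - 4) + 3d_2·(x - 4)² with b_2 = Δ_2 - h_2(2m_2 + m_3)/6 = 452/147, c_2 = m_2/2 = -293/196, d_2 = (m_3 - m_2)/(6h_2) = 829/5292. So p'(4) = 452/147.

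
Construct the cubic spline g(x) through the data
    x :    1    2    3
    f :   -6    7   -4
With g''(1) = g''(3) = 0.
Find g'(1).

19

Write M_i for g''(x_i). With h_i = 1, 1 and divided differences Δ_i = 13, -11, the continuity of g' gives the tridiagonal system
  1·M_0 + 4·M_1 + 1·M_2 = 6(Δ_1 - Δ_0) = -144
Natural end conditions: M_0 = M_2 = 0.
Solving the tridiagonal system: M_0 = 0, M_1 = -36, M_2 = 0.
On [1, 2], g'(x) = b_0 + 2c_0·(x - 1) + 3d_0·(x - 1)² with b_0 = Δ_0 - h_0(2M_0 + M_1)/6 = 19, c_0 = M_0/2 = 0, d_0 = (M_1 - M_0)/(6h_0) = -6. So g'(1) = 19.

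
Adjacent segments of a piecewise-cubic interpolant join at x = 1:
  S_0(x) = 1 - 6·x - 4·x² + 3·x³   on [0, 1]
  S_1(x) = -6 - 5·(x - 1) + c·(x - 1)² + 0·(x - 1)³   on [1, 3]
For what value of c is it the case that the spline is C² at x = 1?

5

S_0''(x) = -8 + 18·x, so S_0''(1) = 10. On the right, S_1''(1) = 2c, so c = 5.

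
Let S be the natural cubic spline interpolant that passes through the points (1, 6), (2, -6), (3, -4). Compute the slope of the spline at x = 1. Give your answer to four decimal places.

-15.5000

With M_i denoting the second derivative at x_i, h_i = 1, 1, and Δ_i = (y_(i+1) − y_i)/h_i = -12, 2:
  1·M_0 + 4·M_1 + 1·M_2 = 6(Δ_1 - Δ_0) = 84
Natural end conditions: M_0 = M_2 = 0.
Forward elimination and back-substitution give M_0 = 0, M_1 = 21, M_2 = 0.
On [1, 2], S'(x) = b_0 + 2c_0·(x - 1) + 3d_0·(x - 1)² with b_0 = Δ_0 - h_0(2M_0 + M_1)/6 = -31/2, c_0 = M_0/2 = 0, d_0 = (M_1 - M_0)/(6h_0) = 7/2. So S'(1) = -31/2.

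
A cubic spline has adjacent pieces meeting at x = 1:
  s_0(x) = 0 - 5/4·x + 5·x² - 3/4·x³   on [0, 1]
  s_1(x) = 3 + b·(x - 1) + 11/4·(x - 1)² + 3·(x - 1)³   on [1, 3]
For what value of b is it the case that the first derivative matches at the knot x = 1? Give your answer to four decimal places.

6.5000

s_0'(x) = -5/4 + 10·x - 9/4·x², so s_0'(1) = 13/2. On the right, s_1'(1) = b, so b = 13/2.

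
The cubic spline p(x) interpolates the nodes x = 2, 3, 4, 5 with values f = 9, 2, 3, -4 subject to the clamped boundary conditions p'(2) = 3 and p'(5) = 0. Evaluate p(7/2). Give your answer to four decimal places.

2.3750

Let σ_i = p''(x_i). Step sizes h_i = 1, 1, 1; slopes of the chords Δ_i = (y_(i+1) - y_i)/h_i = -7, 1, -7.
  1·σ_0 + 4·σ_1 + 1·σ_2 = 6(Δ_1 - Δ_0) = 48
  1·σ_1 + 4·σ_2 + 1·σ_3 = 6(Δ_2 - Δ_1) = -48
Clamped end conditions give two more equations: 2h_0·σ_0 + h_0·σ_1 = 6(Δ_0 - p'(2)) = -60 and h_2·σ_2 + 2h_2·σ_3 = 6(p'(5) - Δ_2) = 42.
Solving the tridiagonal system: σ_0 = -226/5, σ_1 = 152/5, σ_2 = -142/5, σ_3 = 176/5.
On [3, 4], p(x) = 2 - 22/5·(x - 3) + 76/5·(x - 3)² - 49/5·(x - 3)³.
With (x - 3) = 1/2: p(7/2) = 19/8.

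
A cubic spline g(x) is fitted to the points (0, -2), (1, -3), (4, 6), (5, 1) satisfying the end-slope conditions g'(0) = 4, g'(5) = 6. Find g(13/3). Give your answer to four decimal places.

3.2716

Put M_i = g'' at the i-th knot. Here h = (1, 3, 1) and Δ = (-1, 3, -5), so the interior equations h_(i-1)·M_(i-1) + 2(h_(i-1)+h_i)·M_i + h_i·M_(i+1) = 6(Δ_i − Δ_(i-1)) read
  1·M_0 + 8·M_1 + 3·M_2 = 6(Δ_1 - Δ_0) = 24
  3·M_1 + 8·M_2 + 1·M_3 = 6(Δ_2 - Δ_1) = -48
Clamped end conditions give two more equations: 2h_0·M_0 + h_0·M_1 = 6(Δ_0 - g'(0)) = -30 and h_2·M_2 + 2h_2·M_3 = 6(g'(5) - Δ_2) = 66.
Forward elimination and back-substitution give M_0 = -62/3, M_1 = 34/3, M_2 = -46/3, M_3 = 122/3.
On [4, 5], g(x) = 6 - 20/3·(x - 4) - 23/3·(x - 4)² + 28/3·(x - 4)³.
With (x - 4) = 1/3: g(13/3) = 265/81.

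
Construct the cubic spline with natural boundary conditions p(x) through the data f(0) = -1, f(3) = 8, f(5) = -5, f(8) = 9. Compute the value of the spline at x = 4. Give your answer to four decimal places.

1.2917

Write σ_i for p''(x_i). With h_i = 3, 2, 3 and divided differences Δ_i = 3, -13/2, 14/3, the continuity of p' gives the tridiagonal system
  3·σ_0 + 10·σ_1 + 2·σ_2 = 6(Δ_1 - Δ_0) = -57
  2·σ_1 + 10·σ_2 + 3·σ_3 = 6(Δ_2 - Δ_1) = 67
Natural end conditions: σ_0 = σ_3 = 0.
Solving: σ_0 = 0, σ_1 = -22/3, σ_2 = 49/6, σ_3 = 0.
On [3, 5], p(x) = 8 - 13/3·(x - 3) - 11/3·(x - 3)² + 31/24·(x - 3)³.
With (x - 3) = 1: p(4) = 31/24.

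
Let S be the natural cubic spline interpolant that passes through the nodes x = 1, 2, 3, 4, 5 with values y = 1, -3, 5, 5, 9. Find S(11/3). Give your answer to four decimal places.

Write σ_i for S''(x_i). With h_i = 1, 1, 1, 1 and divided differences Δ_i = -4, 8, 0, 4, the continuity of S' gives the tridiagonal system
  1·σ_0 + 4·σ_1 + 1·σ_2 = 6(Δ_1 - Δ_0) = 72
  1·σ_1 + 4·σ_2 + 1·σ_3 = 6(Δ_2 - Δ_1) = -48
  1·σ_2 + 4·σ_3 + 1·σ_4 = 6(Δ_3 - Δ_2) = 24
Natural end conditions: σ_0 = σ_4 = 0.
Hence σ_0 = 0, σ_1 = 162/7, σ_2 = -144/7, σ_3 = 78/7, σ_4 = 0.
On [3, 4], S(x) = 5 + 5·(x - 3) - 72/7·(x - 3)² + 37/7·(x - 3)³.
With (x - 3) = 2/3: S(11/3) = 1007/189.

5.3280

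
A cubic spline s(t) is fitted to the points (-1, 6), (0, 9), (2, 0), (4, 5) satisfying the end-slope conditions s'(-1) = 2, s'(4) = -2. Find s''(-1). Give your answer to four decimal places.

With m_i denoting the second derivative at x_i, h_i = 1, 2, 2, and Δ_i = (y_(i+1) − y_i)/h_i = 3, -9/2, 5/2:
  1·m_0 + 6·m_1 + 2·m_2 = 6(Δ_1 - Δ_0) = -45
  2·m_1 + 8·m_2 + 2·m_3 = 6(Δ_2 - Δ_1) = 42
Clamped end conditions give two more equations: 2h_0·m_0 + h_0·m_1 = 6(Δ_0 - s'(-1)) = 6 and h_2·m_2 + 2h_2·m_3 = 6(s'(4) - Δ_2) = -27.
Forward elimination and back-substitution give m_0 = 218/23, m_1 = -298/23, m_2 = 535/46, m_3 = -289/23.

9.4783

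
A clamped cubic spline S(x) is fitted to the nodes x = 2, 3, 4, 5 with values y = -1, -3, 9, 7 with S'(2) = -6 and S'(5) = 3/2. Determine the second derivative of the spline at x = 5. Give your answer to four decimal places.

Put M_i = S'' at the i-th knot. Here h = (1, 1, 1) and Δ = (-2, 12, -2), so the interior equations h_(i-1)·M_(i-1) + 2(h_(i-1)+h_i)·M_i + h_i·M_(i+1) = 6(Δ_i − Δ_(i-1)) read
  1·M_0 + 4·M_1 + 1·M_2 = 6(Δ_1 - Δ_0) = 84
  1·M_1 + 4·M_2 + 1·M_3 = 6(Δ_2 - Δ_1) = -84
Clamped end conditions give two more equations: 2h_0·M_0 + h_0·M_1 = 6(Δ_0 - S'(2)) = 24 and h_2·M_2 + 2h_2·M_3 = 6(S'(5) - Δ_2) = 21.
Hence M_0 = -17/5, M_1 = 154/5, M_2 = -179/5, M_3 = 142/5.

28.4000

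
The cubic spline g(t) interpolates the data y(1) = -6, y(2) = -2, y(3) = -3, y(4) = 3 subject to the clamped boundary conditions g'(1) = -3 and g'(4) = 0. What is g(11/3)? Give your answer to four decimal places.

Write m_i for g''(x_i). With h_i = 1, 1, 1 and divided differences Δ_i = 4, -1, 6, the continuity of g' gives the tridiagonal system
  1·m_0 + 4·m_1 + 1·m_2 = 6(Δ_1 - Δ_0) = -30
  1·m_1 + 4·m_2 + 1·m_3 = 6(Δ_2 - Δ_1) = 42
Clamped end conditions give two more equations: 2h_0·m_0 + h_0·m_1 = 6(Δ_0 - g'(1)) = 42 and h_2·m_2 + 2h_2·m_3 = 6(g'(4) - Δ_2) = -36.
Hence m_0 = 158/5, m_1 = -106/5, m_2 = 116/5, m_3 = -148/5.
On [3, 4], g(t) = -3 + 16/5·(t - 3) + 58/5·(t - 3)² - 44/5·(t - 3)³.
With (t - 3) = 2/3: g(11/3) = 227/135.

1.6815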